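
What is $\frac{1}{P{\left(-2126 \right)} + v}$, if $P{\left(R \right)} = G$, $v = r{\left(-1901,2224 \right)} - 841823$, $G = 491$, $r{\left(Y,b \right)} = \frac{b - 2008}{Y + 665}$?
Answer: $- \frac{103}{86657214} \approx -1.1886 \cdot 10^{-6}$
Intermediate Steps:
$r{\left(Y,b \right)} = \frac{-2008 + b}{665 + Y}$
$v = - \frac{86707787}{103}$ ($v = \frac{-2008 + 2224}{665 - 1901} - 841823 = \frac{1}{-1236} \cdot 216 - 841823 = \left(- \frac{1}{1236}\right) 216 - 841823 = - \frac{18}{103} - 841823 = - \frac{86707787}{103} \approx -8.4182 \cdot 10^{5}$)
$P{\left(R \right)} = 491$
$\frac{1}{P{\left(-2126 \right)} + v} = \frac{1}{491 - \frac{86707787}{103}} = \frac{1}{- \frac{86657214}{103}} = - \frac{103}{86657214}$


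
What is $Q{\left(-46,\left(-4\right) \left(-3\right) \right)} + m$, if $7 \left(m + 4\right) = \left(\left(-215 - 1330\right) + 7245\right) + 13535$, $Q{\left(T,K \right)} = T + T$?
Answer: $\frac{18563}{7} \approx 2651.9$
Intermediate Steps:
$Q{\left(T,K \right)} = 2 T$
$m = \frac{19207}{7}$ ($m = -4 + \frac{\left(\left(-215 - 1330\right) + 7245\right) + 13535}{7} = -4 + \frac{\left(-1545 + 7245\right) + 13535}{7} = -4 + \frac{5700 + 13535}{7} = -4 + \frac{1}{7} \cdot 19235 = -4 + \frac{19235}{7} = \frac{19207}{7} \approx 2743.9$)
$Q{\left(-46,\left(-4\right) \left(-3\right) \right)} + m = 2 \left(-46\right) + \frac{19207}{7} = -92 + \frac{19207}{7} = \frac{18563}{7}$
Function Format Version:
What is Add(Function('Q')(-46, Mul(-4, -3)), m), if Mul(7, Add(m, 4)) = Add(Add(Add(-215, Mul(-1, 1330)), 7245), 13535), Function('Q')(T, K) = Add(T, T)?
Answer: Rational(18563, 7) ≈ 2651.9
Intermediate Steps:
Function('Q')(T, K) = Mul(2, T)
m = Rational(19207, 7) (m = Add(-4, Mul(Rational(1, 7), Add(Add(Add(-215, Mul(-1, 1330)), 7245), 13535))) = Add(-4, Mul(Rational(1, 7), Add(Add(Add(-215, -1330), 7245), 13535))) = Add(-4, Mul(Rational(1, 7), Add(Add(-1545, 7245), 13535))) = Add(-4, Mul(Rational(1, 7), Add(5700, 13535))) = Add(-4, Mul(Rational(1, 7), 19235)) = Add(-4, Rational(19235, 7)) = Rational(19207, 7) ≈ 2743.9)
Add(Function('Q')(-46, Mul(-4, -3)), m) = Add(Mul(2, -46), Rational(19207, 7)) = Add(-92, Rational(19207, 7)) = Rational(18563, 7)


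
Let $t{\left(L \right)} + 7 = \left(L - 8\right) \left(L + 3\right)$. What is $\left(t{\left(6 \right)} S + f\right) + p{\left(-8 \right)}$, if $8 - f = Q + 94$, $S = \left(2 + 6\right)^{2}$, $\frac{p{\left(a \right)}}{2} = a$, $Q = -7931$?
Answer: $6229$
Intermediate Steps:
$t{\left(L \right)} = -7 + \left(-8 + L\right) \left(3 + L\right)$ ($t{\left(L \right)} = -7 + \left(L - 8\right) \left(L + 3\right) = -7 + \left(-8 + L\right) \left(3 + L\right)$)
$p{\left(a \right)} = 2 a$
$S = 64$ ($S = 8^{2} = 64$)
$f = 7845$ ($f = 8 - \left(-7931 + 94\right) = 8 - -7837 = 8 + 7837 = 7845$)
$\left(t{\left(6 \right)} S + f\right) + p{\left(-8 \right)} = \left(\left(-31 + 6^{2} - 30\right) 64 + 7845\right) + 2 \left(-8\right) = \left(\left(-31 + 36 - 30\right) 64 + 7845\right) - 16 = \left(\left(-25\right) 64 + 7845\right) - 16 = \left(-1600 + 7845\right) - 16 = 6245 - 16 = 6229$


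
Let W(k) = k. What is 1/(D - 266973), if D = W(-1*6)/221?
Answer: -221/59001039 ≈ -3.7457e-6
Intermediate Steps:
D = -6/221 (D = (-1*6)/221 = (1/221)*(-6) = -6/221 ≈ -0.027149)
1/(D - 266973) = 1/(-6/221 - 266973) = 1/(-59001039/221) = -221/59001039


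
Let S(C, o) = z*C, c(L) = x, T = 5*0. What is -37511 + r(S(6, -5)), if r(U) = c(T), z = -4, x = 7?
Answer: -37504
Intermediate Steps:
T = 0
c(L) = 7
S(C, o) = -4*C
r(U) = 7
-37511 + r(S(6, -5)) = -37511 + 7 = -37504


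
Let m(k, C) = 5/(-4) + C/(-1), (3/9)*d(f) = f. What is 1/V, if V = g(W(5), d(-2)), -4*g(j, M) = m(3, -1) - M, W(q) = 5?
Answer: -16/23 ≈ -0.69565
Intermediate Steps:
d(f) = 3*f
m(k, C) = -5/4 - C (m(k, C) = 5*(-¼) + C*(-1) = -5/4 - C)
g(j, M) = 1/16 + M/4 (g(j, M) = -((-5/4 - 1*(-1)) - M)/4 = -((-5/4 + 1) - M)/4 = -(-¼ - M)/4 = 1/16 + M/4)
V = -23/16 (V = 1/16 + (3*(-2))/4 = 1/16 + (¼)*(-6) = 1/16 - 3/2 = -23/16 ≈ -1.4375)
1/V = 1/(-23/16) = -16/23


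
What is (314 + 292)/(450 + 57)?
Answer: 202/169 ≈ 1.1953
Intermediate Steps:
(314 + 292)/(450 + 57) = 606/507 = 606*(1/507) = 202/169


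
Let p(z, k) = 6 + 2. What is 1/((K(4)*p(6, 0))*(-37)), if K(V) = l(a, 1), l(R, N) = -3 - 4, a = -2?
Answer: 1/2072 ≈ 0.00048263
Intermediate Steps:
p(z, k) = 8
l(R, N) = -7
K(V) = -7
1/((K(4)*p(6, 0))*(-37)) = 1/(-7*8*(-37)) = 1/(-56*(-37)) = 1/2072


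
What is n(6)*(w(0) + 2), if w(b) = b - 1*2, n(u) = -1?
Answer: 0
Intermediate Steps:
w(b) = -2 + b (w(b) = b - 2 = -2 + b)
n(6)*(w(0) + 2) = -((-2 + 0) + 2) = -(-2 + 2) = -1*0 = 0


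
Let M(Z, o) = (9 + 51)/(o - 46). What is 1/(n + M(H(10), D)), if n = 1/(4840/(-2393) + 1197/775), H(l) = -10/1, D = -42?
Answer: -19504738/54099335 ≈ -0.36054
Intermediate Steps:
H(l) = -10 (H(l) = -10*1 = -10)
n = -1854575/886579 (n = 1/(4840*(-1/2393) + 1197*(1/775)) = 1/(-4840/2393 + 1197/775) = 1/(-886579/1854575) = -1854575/886579 ≈ -2.0918)
M(Z, o) = 60/(-46 + o)
1/(n + M(H(10), D)) = 1/(-1854575/886579 + 60/(-46 - 42)) = 1/(-1854575/886579 + 60/(-88)) = 1/(-1854575/886579 + 60*(-1/88)) = 1/(-1854575/886579 - 15/22) = 1/(-54099335/19504738) = -19504738/54099335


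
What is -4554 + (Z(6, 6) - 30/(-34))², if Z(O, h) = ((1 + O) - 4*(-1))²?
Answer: 2977078/289 ≈ 10301.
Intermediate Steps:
Z(O, h) = (5 + O)² (Z(O, h) = ((1 + O) + 4)² = (5 + O)²)
-4554 + (Z(6, 6) - 30/(-34))² = -4554 + ((5 + 6)² - 30/(-34))² = -4554 + (11² - 30*(-1/34))² = -4554 + (121 + 15/17)² = -4554 + (2072/17)² = -4554 + 4293184/289 = 2977078/289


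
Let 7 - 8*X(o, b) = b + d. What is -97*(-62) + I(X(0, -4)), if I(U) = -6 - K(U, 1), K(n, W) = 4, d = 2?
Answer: 6004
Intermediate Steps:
X(o, b) = 5/8 - b/8 (X(o, b) = 7/8 - (b + 2)/8 = 7/8 - (2 + b)/8 = 7/8 + (-1/4 - b/8) = 5/8 - b/8)
I(U) = -10 (I(U) = -6 - 1*4 = -6 - 4 = -10)
-97*(-62) + I(X(0, -4)) = -97*(-62) - 10 = 6014 - 10 = 6004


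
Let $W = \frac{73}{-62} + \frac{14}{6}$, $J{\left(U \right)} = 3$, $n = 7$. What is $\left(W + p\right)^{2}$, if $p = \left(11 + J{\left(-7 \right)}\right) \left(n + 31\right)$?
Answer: $\frac{9834093889}{34596} \approx 2.8426 \cdot 10^{5}$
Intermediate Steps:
$p = 532$ ($p = \left(11 + 3\right) \left(7 + 31\right) = 14 \cdot 38 = 532$)
$W = \frac{215}{186}$ ($W = 73 \left(- \frac{1}{62}\right) + 14 \cdot \frac{1}{6} = - \frac{73}{62} + \frac{7}{3} = \frac{215}{186} \approx 1.1559$)
$\left(W + p\right)^{2} = \left(\frac{215}{186} + 532\right)^{2} = \left(\frac{99167}{186}\right)^{2} = \frac{9834093889}{34596}$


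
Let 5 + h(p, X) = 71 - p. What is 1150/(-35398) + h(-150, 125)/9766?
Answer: -896233/86424217 ≈ -0.010370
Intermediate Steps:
h(p, X) = 66 - p (h(p, X) = -5 + (71 - p) = 66 - p)
1150/(-35398) + h(-150, 125)/9766 = 1150/(-35398) + (66 - 1*(-150))/9766 = 1150*(-1/35398) + (66 + 150)*(1/9766) = -575/17699 + 216*(1/9766) = -575/17699 + 108/4883 = -896233/86424217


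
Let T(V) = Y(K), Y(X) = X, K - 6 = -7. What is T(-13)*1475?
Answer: -1475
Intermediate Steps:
K = -1 (K = 6 - 7 = -1)
T(V) = -1
T(-13)*1475 = -1*1475 = -1475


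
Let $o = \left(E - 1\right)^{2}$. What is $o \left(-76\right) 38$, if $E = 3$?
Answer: $-11552$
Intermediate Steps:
$o = 4$ ($o = \left(3 - 1\right)^{2} = 2^{2} = 4$)
$o \left(-76\right) 38 = 4 \left(-76\right) 38 = \left(-304\right) 38 = -11552$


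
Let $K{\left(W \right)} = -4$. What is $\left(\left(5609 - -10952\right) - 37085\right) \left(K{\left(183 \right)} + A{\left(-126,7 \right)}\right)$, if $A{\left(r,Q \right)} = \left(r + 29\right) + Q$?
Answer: $1929256$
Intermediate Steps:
$A{\left(r,Q \right)} = 29 + Q + r$ ($A{\left(r,Q \right)} = \left(29 + r\right) + Q = 29 + Q + r$)
$\left(\left(5609 - -10952\right) - 37085\right) \left(K{\left(183 \right)} + A{\left(-126,7 \right)}\right) = \left(\left(5609 - -10952\right) - 37085\right) \left(-4 + \left(29 + 7 - 126\right)\right) = \left(\left(5609 + 10952\right) - 37085\right) \left(-4 - 90\right) = \left(16561 - 37085\right) \left(-94\right) = \left(-20524\right) \left(-94\right) = 1929256$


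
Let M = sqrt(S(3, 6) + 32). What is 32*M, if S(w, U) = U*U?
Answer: 64*sqrt(17) ≈ 263.88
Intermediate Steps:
S(w, U) = U**2
M = 2*sqrt(17) (M = sqrt(6**2 + 32) = sqrt(36 + 32) = sqrt(68) = 2*sqrt(17) ≈ 8.2462)
32*M = 32*(2*sqrt(17)) = 64*sqrt(17)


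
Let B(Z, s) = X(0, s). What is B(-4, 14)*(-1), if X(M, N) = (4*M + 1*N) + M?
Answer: -14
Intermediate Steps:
X(M, N) = N + 5*M (X(M, N) = (4*M + N) + M = (N + 4*M) + M = N + 5*M)
B(Z, s) = s (B(Z, s) = s + 5*0 = s + 0 = s)
B(-4, 14)*(-1) = 14*(-1) = -14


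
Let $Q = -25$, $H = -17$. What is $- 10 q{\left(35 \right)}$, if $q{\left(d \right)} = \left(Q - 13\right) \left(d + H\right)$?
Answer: $6840$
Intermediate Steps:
$q{\left(d \right)} = 646 - 38 d$ ($q{\left(d \right)} = \left(-25 - 13\right) \left(d - 17\right) = - 38 \left(-17 + d\right) = 646 - 38 d$)
$- 10 q{\left(35 \right)} = - 10 \left(646 - 1330\right) = \left(-10\right) \left(-684\right) = 6840$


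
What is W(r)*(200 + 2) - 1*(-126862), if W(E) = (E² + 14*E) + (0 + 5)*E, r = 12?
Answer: 202006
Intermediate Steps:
W(E) = E² + 19*E (W(E) = (E² + 14*E) + 5*E = E² + 19*E)
W(r)*(200 + 2) - 1*(-126862) = (12*(19 + 12))*(200 + 2) - 1*(-126862) = (12*31)*202 + 126862 = 372*202 + 126862 = 75144 + 126862 = 202006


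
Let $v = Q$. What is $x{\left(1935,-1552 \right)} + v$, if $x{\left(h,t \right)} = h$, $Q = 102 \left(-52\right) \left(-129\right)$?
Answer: $686151$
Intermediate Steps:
$Q = 684216$ ($Q = \left(-5304\right) \left(-129\right) = 684216$)
$v = 684216$
$x{\left(1935,-1552 \right)} + v = 1935 + 684216 = 686151$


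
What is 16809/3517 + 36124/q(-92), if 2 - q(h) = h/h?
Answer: 127064917/3517 ≈ 36129.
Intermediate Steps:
q(h) = 1 (q(h) = 2 - h/h = 2 - 1*1 = 2 - 1 = 1)
16809/3517 + 36124/q(-92) = 16809/3517 + 36124/1 = 16809*(1/3517) + 36124*1 = 16809/3517 + 36124 = 127064917/3517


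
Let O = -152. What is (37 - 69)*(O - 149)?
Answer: 9632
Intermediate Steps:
(37 - 69)*(O - 149) = (37 - 69)*(-152 - 149) = -32*(-301) = 9632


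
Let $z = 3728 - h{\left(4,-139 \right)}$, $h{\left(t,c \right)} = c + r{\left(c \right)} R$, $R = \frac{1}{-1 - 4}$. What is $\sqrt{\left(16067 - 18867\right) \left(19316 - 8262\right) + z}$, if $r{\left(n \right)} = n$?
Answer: $\frac{2 i \sqrt{193421005}}{5} \approx 5563.0 i$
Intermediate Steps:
$R = - \frac{1}{5}$ ($R = \frac{1}{-5} = - \frac{1}{5} \approx -0.2$)
$h{\left(t,c \right)} = \frac{4 c}{5}$ ($h{\left(t,c \right)} = c + c \left(- \frac{1}{5}\right) = c - \frac{c}{5} = \frac{4 c}{5}$)
$z = \frac{19196}{5}$ ($z = 3728 - \frac{4}{5} \left(-139\right) = 3728 - - \frac{556}{5} = 3728 + \frac{556}{5} = \frac{19196}{5} \approx 3839.2$)
$\sqrt{\left(16067 - 18867\right) \left(19316 - 8262\right) + z} = \sqrt{\left(16067 - 18867\right) \left(19316 - 8262\right) + \frac{19196}{5}} = \sqrt{\left(-2800\right) 11054 + \frac{19196}{5}} = \sqrt{-30951200 + \frac{19196}{5}} = \sqrt{- \frac{154736804}{5}} = \frac{2 i \sqrt{193421005}}{5}$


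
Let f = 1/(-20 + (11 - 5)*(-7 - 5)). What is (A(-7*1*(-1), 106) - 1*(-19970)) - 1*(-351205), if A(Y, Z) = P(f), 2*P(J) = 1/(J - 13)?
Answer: 444296429/1197 ≈ 3.7118e+5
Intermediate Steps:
f = -1/92 (f = 1/(-20 + 6*(-12)) = 1/(-20 - 72) = 1/(-92) = -1/92 ≈ -0.010870)
P(J) = 1/(2*(-13 + J)) (P(J) = 1/(2*(J - 13)) = 1/(2*(-13 + J)))
A(Y, Z) = -46/1197 (A(Y, Z) = 1/(2*(-13 - 1/92)) = 1/(2*(-1197/92)) = (1/2)*(-92/1197) = -46/1197)
(A(-7*1*(-1), 106) - 1*(-19970)) - 1*(-351205) = (-46/1197 - 1*(-19970)) - 1*(-351205) = (-46/1197 + 19970) + 351205 = 23904044/1197 + 351205 = 444296429/1197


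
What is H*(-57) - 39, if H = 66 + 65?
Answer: -7506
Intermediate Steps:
H = 131
H*(-57) - 39 = 131*(-57) - 39 = -7467 - 39 = -7506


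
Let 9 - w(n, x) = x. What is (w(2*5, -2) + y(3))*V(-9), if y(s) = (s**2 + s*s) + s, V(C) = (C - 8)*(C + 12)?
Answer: -1632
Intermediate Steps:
w(n, x) = 9 - x
V(C) = (-8 + C)*(12 + C)
y(s) = s + 2*s**2 (y(s) = (s**2 + s**2) + s = 2*s**2 + s = s + 2*s**2)
(w(2*5, -2) + y(3))*V(-9) = ((9 - 1*(-2)) + 3*(1 + 2*3))*(-96 + (-9)**2 + 4*(-9)) = ((9 + 2) + 3*(1 + 6))*(-96 + 81 - 36) = (11 + 3*7)*(-51) = (11 + 21)*(-51) = 32*(-51) = -1632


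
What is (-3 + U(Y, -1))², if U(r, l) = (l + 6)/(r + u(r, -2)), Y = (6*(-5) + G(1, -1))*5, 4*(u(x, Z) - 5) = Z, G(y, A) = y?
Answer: 727609/78961 ≈ 9.2148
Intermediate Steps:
u(x, Z) = 5 + Z/4
Y = -145 (Y = (6*(-5) + 1)*5 = (-30 + 1)*5 = -29*5 = -145)
U(r, l) = (6 + l)/(9/2 + r) (U(r, l) = (l + 6)/(r + (5 + (¼)*(-2))) = (6 + l)/(r + (5 - ½)) = (6 + l)/(r + 9/2) = (6 + l)/(9/2 + r))
(-3 + U(Y, -1))² = (-3 + 2*(6 - 1)/(9 + 2*(-145)))² = (-3 + 2*5/(9 - 290))² = (-3 + 2*5/(-281))² = (-3 + 2*(-1/281)*5)² = (-3 - 10/281)² = (-853/281)² = 727609/78961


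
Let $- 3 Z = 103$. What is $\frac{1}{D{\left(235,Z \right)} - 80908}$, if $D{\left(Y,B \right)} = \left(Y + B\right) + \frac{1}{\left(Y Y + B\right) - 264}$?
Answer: $- \frac{494340}{39896863151} \approx -1.239 \cdot 10^{-5}$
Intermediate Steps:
$Z = - \frac{103}{3}$ ($Z = \left(- \frac{1}{3}\right) 103 = - \frac{103}{3} \approx -34.333$)
$D{\left(Y,B \right)} = B + Y + \frac{1}{-264 + B + Y^{2}}$ ($D{\left(Y,B \right)} = \left(B + Y\right) + \frac{1}{\left(Y^{2} + B\right) - 264} = \left(B + Y\right) + \frac{1}{\left(B + Y^{2}\right) - 264} = \left(B + Y\right) + \frac{1}{-264 + B + Y^{2}} = B + Y + \frac{1}{-264 + B + Y^{2}}$)
$\frac{1}{D{\left(235,Z \right)} - 80908} = \frac{1}{\frac{1 + \left(- \frac{103}{3}\right)^{2} + 235^{3} - -9064 - 62040 - \frac{24205}{3} - \frac{103 \cdot 235^{2}}{3}}{-264 - \frac{103}{3} + 235^{2}} - 80908} = \frac{1}{\frac{1 + \frac{10609}{9} + 12977875 + 9064 - 62040 - \frac{24205}{3} - \frac{5688175}{3}}{-264 - \frac{103}{3} + 55225} - 80908} = \frac{1}{\frac{1 + \frac{10609}{9} + 12977875 + 9064 - 62040 - \frac{24205}{3} - \frac{5688175}{3}}{\frac{164780}{3}} - 80908} = \frac{1}{\frac{3}{164780} \cdot \frac{99197569}{9} - 80908} = \frac{1}{\frac{99197569}{494340} - 80908} = \frac{1}{- \frac{39896863151}{494340}} = - \frac{494340}{39896863151}$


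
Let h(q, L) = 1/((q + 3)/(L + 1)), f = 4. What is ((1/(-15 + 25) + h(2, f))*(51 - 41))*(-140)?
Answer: -1540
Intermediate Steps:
h(q, L) = (1 + L)/(3 + q) (h(q, L) = 1/((3 + q)/(1 + L)) = (1 + L)/(3 + q))
((1/(-15 + 25) + h(2, f))*(51 - 41))*(-140) = ((1/(-15 + 25) + (1 + 4)/(3 + 2))*(51 - 41))*(-140) = ((1/10 + 5/5)*10)*(-140) = ((1/10 + (1/5)*5)*10)*(-140) = ((1/10 + 1)*10)*(-140) = ((11/10)*10)*(-140) = 11*(-140) = -1540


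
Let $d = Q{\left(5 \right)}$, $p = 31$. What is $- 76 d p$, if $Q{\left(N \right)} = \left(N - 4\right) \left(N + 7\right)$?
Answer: $-28272$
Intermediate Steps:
$Q{\left(N \right)} = \left(-4 + N\right) \left(7 + N\right)$
$d = 12$ ($d = -28 + 5^{2} + 3 \cdot 5 = -28 + 25 + 15 = 12$)
$- 76 d p = \left(-76\right) 12 \cdot 31 = \left(-912\right) 31 = -28272$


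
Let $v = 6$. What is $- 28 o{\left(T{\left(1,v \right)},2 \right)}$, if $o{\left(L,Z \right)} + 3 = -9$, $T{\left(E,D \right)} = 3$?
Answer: $336$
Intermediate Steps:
$o{\left(L,Z \right)} = -12$ ($o{\left(L,Z \right)} = -3 - 9 = -12$)
$- 28 o{\left(T{\left(1,v \right)},2 \right)} = \left(-28\right) \left(-12\right) = 336$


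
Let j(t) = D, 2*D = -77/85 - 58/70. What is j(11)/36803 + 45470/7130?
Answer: 99568860487/15613120705 ≈ 6.3773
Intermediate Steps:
D = -516/595 (D = (-77/85 - 58/70)/2 = (-77*1/85 - 58*1/70)/2 = (-77/85 - 29/35)/2 = (½)*(-1032/595) = -516/595 ≈ -0.86723)
j(t) = -516/595
j(11)/36803 + 45470/7130 = -516/595/36803 + 45470/7130 = -516/595*1/36803 + 45470*(1/7130) = -516/21897785 + 4547/713 = 99568860487/15613120705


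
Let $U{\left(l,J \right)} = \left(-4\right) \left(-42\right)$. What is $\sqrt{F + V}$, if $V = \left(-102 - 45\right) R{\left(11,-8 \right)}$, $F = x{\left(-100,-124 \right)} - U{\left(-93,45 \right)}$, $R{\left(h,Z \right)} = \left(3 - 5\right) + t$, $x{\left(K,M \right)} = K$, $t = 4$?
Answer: $i \sqrt{562} \approx 23.707 i$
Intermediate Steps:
$U{\left(l,J \right)} = 168$
$R{\left(h,Z \right)} = 2$ ($R{\left(h,Z \right)} = \left(3 - 5\right) + 4 = -2 + 4 = 2$)
$F = -268$ ($F = -100 - 168 = -268$)
$V = -294$ ($V = \left(-102 - 45\right) 2 = \left(-147\right) 2 = -294$)
$\sqrt{F + V} = \sqrt{-268 - 294} = \sqrt{-562} = i \sqrt{562}$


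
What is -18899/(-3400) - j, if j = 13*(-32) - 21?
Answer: 1504699/3400 ≈ 442.56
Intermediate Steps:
j = -437 (j = -416 - 21 = -437)
-18899/(-3400) - j = -18899/(-3400) - 1*(-437) = -18899*(-1/3400) + 437 = 18899/3400 + 437 = 1504699/3400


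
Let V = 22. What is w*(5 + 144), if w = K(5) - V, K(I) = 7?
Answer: -2235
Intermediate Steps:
w = -15 (w = 7 - 1*22 = 7 - 22 = -15)
w*(5 + 144) = -15*(5 + 144) = -15*149 = -2235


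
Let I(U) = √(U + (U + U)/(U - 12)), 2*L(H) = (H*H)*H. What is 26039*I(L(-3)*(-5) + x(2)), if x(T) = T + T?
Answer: 26039*√4186182/238 ≈ 2.2385e+5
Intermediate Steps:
x(T) = 2*T
L(H) = H³/2 (L(H) = ((H*H)*H)/2 = (H²*H)/2 = H³/2)
I(U) = √(U + 2*U/(-12 + U)) (I(U) = √(U + (2*U)/(-12 + U)) = √(U + 2*U/(-12 + U)))
26039*I(L(-3)*(-5) + x(2)) = 26039*√((((½)*(-3)³)*(-5) + 2*2)*(-10 + (((½)*(-3)³)*(-5) + 2*2))/(-12 + (((½)*(-3)³)*(-5) + 2*2))) = 26039*√((((½)*(-27))*(-5) + 4)*(-10 + (((½)*(-27))*(-5) + 4))/(-12 + (((½)*(-27))*(-5) + 4))) = 26039*√((-27/2*(-5) + 4)*(-10 + (-27/2*(-5) + 4))/(-12 + (-27/2*(-5) + 4))) = 26039*√((135/2 + 4)*(-10 + (135/2 + 4))/(-12 + (135/2 + 4))) = 26039*√(143*(-10 + 143/2)/(2*(-12 + 143/2))) = 26039*√((143/2)*(123/2)/(119/2)) = 26039*√((143/2)*(2/119)*(123/2)) = 26039*√(17589/238) = 26039*(√4186182/238) = 26039*√4186182/238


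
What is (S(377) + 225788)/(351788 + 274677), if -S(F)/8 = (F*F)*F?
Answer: -428435276/626465 ≈ -683.89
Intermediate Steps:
S(F) = -8*F³ (S(F) = -8*F*F*F = -8*F²*F = -8*F³)
(S(377) + 225788)/(351788 + 274677) = (-8*377³ + 225788)/(351788 + 274677) = (-8*53582633 + 225788)/626465 = (-428661064 + 225788)*(1/626465) = -428435276*1/626465 = -428435276/626465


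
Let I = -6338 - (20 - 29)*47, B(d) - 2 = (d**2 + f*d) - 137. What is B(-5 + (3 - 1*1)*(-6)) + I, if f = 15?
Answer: -6016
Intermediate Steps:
B(d) = -135 + d**2 + 15*d (B(d) = 2 + ((d**2 + 15*d) - 137) = 2 + (-137 + d**2 + 15*d) = -135 + d**2 + 15*d)
I = -5915 (I = -6338 - (-9)*47 = -6338 - 1*(-423) = -6338 + 423 = -5915)
B(-5 + (3 - 1*1)*(-6)) + I = (-135 + (-5 + (3 - 1*1)*(-6))**2 + 15*(-5 + (3 - 1*1)*(-6))) - 5915 = (-135 + (-5 + (3 - 1)*(-6))**2 + 15*(-5 + (3 - 1)*(-6))) - 5915 = (-135 + (-5 + 2*(-6))**2 + 15*(-5 + 2*(-6))) - 5915 = (-135 + (-5 - 12)**2 + 15*(-5 - 12)) - 5915 = (-135 + (-17)**2 + 15*(-17)) - 5915 = (-135 + 289 - 255) - 5915 = -101 - 5915 = -6016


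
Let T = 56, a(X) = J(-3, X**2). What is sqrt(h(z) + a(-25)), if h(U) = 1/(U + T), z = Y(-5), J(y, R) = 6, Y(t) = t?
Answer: sqrt(15657)/51 ≈ 2.4535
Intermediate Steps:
a(X) = 6
z = -5
h(U) = 1/(56 + U) (h(U) = 1/(U + 56) = 1/(56 + U))
sqrt(h(z) + a(-25)) = sqrt(1/(56 - 5) + 6) = sqrt(1/51 + 6) = sqrt(307/51) = sqrt(15657)/51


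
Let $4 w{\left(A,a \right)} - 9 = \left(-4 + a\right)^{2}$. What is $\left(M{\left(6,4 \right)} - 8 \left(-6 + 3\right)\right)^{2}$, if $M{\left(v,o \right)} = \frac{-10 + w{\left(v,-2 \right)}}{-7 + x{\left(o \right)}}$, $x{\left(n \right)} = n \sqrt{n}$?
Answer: $\frac{10201}{16} \approx 637.56$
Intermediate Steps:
$w{\left(A,a \right)} = \frac{9}{4} + \frac{\left(-4 + a\right)^{2}}{4}$
$x{\left(n \right)} = n^{\frac{3}{2}}$
$M{\left(v,o \right)} = \frac{5}{4 \left(-7 + o^{\frac{3}{2}}\right)}$ ($M{\left(v,o \right)} = \frac{-10 + \left(\frac{9}{4} + \frac{\left(-4 - 2\right)^{2}}{4}\right)}{-7 + o^{\frac{3}{2}}} = \frac{-10 + \left(\frac{9}{4} + \frac{\left(-6\right)^{2}}{4}\right)}{-7 + o^{\frac{3}{2}}} = \frac{-10 + \left(\frac{9}{4} + \frac{1}{4} \cdot 36\right)}{-7 + o^{\frac{3}{2}}} = \frac{-10 + \left(\frac{9}{4} + 9\right)}{-7 + o^{\frac{3}{2}}} = \frac{-10 + \frac{45}{4}}{-7 + o^{\frac{3}{2}}} = \frac{5}{4 \left(-7 + o^{\frac{3}{2}}\right)}$)
$\left(M{\left(6,4 \right)} - 8 \left(-6 + 3\right)\right)^{2} = \left(\frac{5}{4 \left(-7 + 4^{\frac{3}{2}}\right)} - 8 \left(-6 + 3\right)\right)^{2} = \left(\frac{5}{4 \left(-7 + 8\right)} - -24\right)^{2} = \left(\frac{5}{4 \cdot 1} + 24\right)^{2} = \left(\frac{5}{4} \cdot 1 + 24\right)^{2} = \left(\frac{5}{4} + 24\right)^{2} = \left(\frac{101}{4}\right)^{2} = \frac{10201}{16}$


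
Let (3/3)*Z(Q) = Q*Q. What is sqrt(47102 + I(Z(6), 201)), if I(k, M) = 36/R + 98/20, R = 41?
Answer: 3*sqrt(879868610)/410 ≈ 217.04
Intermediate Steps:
Z(Q) = Q**2 (Z(Q) = Q*Q = Q**2)
I(k, M) = 2369/410 (I(k, M) = 36/41 + 98/20 = 36*(1/41) + 98*(1/20) = 36/41 + 49/10 = 2369/410)
sqrt(47102 + I(Z(6), 201)) = sqrt(47102 + 2369/410) = sqrt(19314189/410) = 3*sqrt(879868610)/410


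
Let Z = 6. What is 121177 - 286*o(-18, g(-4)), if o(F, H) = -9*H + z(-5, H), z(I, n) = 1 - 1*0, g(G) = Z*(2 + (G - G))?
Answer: 151779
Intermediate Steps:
g(G) = 12 (g(G) = 6*(2 + (G - G)) = 6*(2 + 0) = 6*2 = 12)
z(I, n) = 1 (z(I, n) = 1 + 0 = 1)
o(F, H) = 1 - 9*H (o(F, H) = -9*H + 1 = 1 - 9*H)
121177 - 286*o(-18, g(-4)) = 121177 - 286*(1 - 9*12) = 121177 - 286*(1 - 108) = 121177 - 286*(-107) = 121177 + 30602 = 151779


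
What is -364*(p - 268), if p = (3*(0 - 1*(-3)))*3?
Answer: 87724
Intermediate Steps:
p = 27 (p = (3*(0 + 3))*3 = (3*3)*3 = 9*3 = 27)
-364*(p - 268) = -364*(27 - 268) = -364*(-241) = 87724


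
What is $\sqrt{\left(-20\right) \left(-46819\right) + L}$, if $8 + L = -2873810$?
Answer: $i \sqrt{1937438} \approx 1391.9 i$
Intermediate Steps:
$L = -2873818$ ($L = -8 - 2873810 = -2873818$)
$\sqrt{\left(-20\right) \left(-46819\right) + L} = \sqrt{\left(-20\right) \left(-46819\right) - 2873818} = \sqrt{936380 - 2873818} = \sqrt{-1937438} = i \sqrt{1937438}$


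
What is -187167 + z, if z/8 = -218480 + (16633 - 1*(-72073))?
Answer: -1225359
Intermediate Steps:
z = -1038192 (z = 8*(-218480 + (16633 - 1*(-72073))) = 8*(-218480 + (16633 + 72073)) = 8*(-218480 + 88706) = 8*(-129774) = -1038192)
-187167 + z = -187167 - 1038192 = -1225359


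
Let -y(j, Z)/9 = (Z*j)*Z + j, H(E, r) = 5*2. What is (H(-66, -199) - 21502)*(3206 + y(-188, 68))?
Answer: -168254549352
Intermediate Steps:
H(E, r) = 10
y(j, Z) = -9*j - 9*j*Z² (y(j, Z) = -9*((Z*j)*Z + j) = -9*(j*Z² + j) = -9*(j + j*Z²) = -9*j - 9*j*Z²)
(H(-66, -199) - 21502)*(3206 + y(-188, 68)) = (10 - 21502)*(3206 - 9*(-188)*(1 + 68²)) = -21492*(3206 - 9*(-188)*(1 + 4624)) = -21492*(3206 - 9*(-188)*4625) = -21492*(3206 + 7825500) = -21492*7828706 = -168254549352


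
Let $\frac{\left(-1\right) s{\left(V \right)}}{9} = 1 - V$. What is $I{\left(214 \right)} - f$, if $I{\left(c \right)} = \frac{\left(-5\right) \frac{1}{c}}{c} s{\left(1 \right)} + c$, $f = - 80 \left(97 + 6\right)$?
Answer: $8454$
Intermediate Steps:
$s{\left(V \right)} = -9 + 9 V$ ($s{\left(V \right)} = - 9 \left(1 - V\right) = -9 + 9 V$)
$f = -8240$ ($f = \left(-80\right) 103 = -8240$)
$I{\left(c \right)} = c$ ($I{\left(c \right)} = \frac{\left(-5\right) \frac{1}{c}}{c} \left(-9 + 9 \cdot 1\right) + c = - \frac{5}{c^{2}} \left(-9 + 9\right) + c = - \frac{5}{c^{2}} \cdot 0 + c = 0 + c = c$)
$I{\left(214 \right)} - f = 214 - -8240 = 214 + 8240 = 8454$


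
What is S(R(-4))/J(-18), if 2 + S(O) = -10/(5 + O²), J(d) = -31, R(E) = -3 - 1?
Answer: 52/651 ≈ 0.079877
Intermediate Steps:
R(E) = -4
S(O) = -2 - 10/(5 + O²)
S(R(-4))/J(-18) = (2*(-10 - 1*(-4)²)/(5 + (-4)²))/(-31) = (2*(-10 - 1*16)/(5 + 16))*(-1/31) = (2*(-10 - 16)/21)*(-1/31) = (2*(1/21)*(-26))*(-1/31) = -52/21*(-1/31) = 52/651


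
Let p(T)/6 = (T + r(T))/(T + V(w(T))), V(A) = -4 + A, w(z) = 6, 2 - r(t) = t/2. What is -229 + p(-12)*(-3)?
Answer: -1181/5 ≈ -236.20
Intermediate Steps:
r(t) = 2 - t/2
p(T) = 6*(2 + T/2)/(2 + T) (p(T) = 6*((T + (2 - T/2))/(T + (-4 + 6))) = 6*((2 + T/2)/(T + 2)) = 6*((2 + T/2)/(2 + T)) = 6*(2 + T/2)/(2 + T))
-229 + p(-12)*(-3) = -229 + (3*(4 - 12)/(2 - 12))*(-3) = -229 + (3*(-8)/(-10))*(-3) = -229 + (3*(-1/10)*(-8))*(-3) = -229 + (12/5)*(-3) = -229 - 36/5 = -1181/5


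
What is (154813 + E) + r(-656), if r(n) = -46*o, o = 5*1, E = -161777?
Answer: -7194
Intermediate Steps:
o = 5
r(n) = -230 (r(n) = -46*5 = -230)
(154813 + E) + r(-656) = (154813 - 161777) - 230 = -6964 - 230 = -7194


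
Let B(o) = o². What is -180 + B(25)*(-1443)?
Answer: -902055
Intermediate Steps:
-180 + B(25)*(-1443) = -180 + 25²*(-1443) = -180 + 625*(-1443) = -180 - 901875 = -902055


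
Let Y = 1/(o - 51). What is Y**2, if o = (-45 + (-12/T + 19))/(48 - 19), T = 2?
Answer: 841/2283121 ≈ 0.00036836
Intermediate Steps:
o = -32/29 (o = (-45 + (-12/2 + 19))/(48 - 19) = (-45 + (-12*1/2 + 19))/29 = (-45 + (-6 + 19))*(1/29) = (-45 + 13)*(1/29) = -32*1/29 = -32/29 ≈ -1.1034)
Y = -29/1511 (Y = 1/(-32/29 - 51) = 1/(-1511/29) = -29/1511 ≈ -0.019193)
Y**2 = (-29/1511)**2 = 841/2283121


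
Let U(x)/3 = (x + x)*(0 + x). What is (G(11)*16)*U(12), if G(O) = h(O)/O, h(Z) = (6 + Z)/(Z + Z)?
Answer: 117504/121 ≈ 971.11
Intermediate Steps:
h(Z) = (6 + Z)/(2*Z) (h(Z) = (6 + Z)/((2*Z)) = (6 + Z)*(1/(2*Z)) = (6 + Z)/(2*Z))
U(x) = 6*x**2 (U(x) = 3*((x + x)*(0 + x)) = 3*((2*x)*x) = 3*(2*x**2) = 6*x**2)
G(O) = (6 + O)/(2*O**2) (G(O) = ((6 + O)/(2*O))/O = (6 + O)/(2*O**2))
(G(11)*16)*U(12) = (((1/2)*(6 + 11)/11**2)*16)*(6*12**2) = (((1/2)*(1/121)*17)*16)*(6*144) = ((17/242)*16)*864 = (136/121)*864 = 117504/121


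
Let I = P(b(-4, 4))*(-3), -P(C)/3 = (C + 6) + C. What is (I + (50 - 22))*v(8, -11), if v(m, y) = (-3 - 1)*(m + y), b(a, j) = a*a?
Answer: 4440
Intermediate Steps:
b(a, j) = a**2
P(C) = -18 - 6*C (P(C) = -3*((C + 6) + C) = -3*((6 + C) + C) = -3*(6 + 2*C) = -18 - 6*C)
v(m, y) = -4*m - 4*y (v(m, y) = -4*(m + y) = -4*m - 4*y)
I = 342 (I = (-18 - 6*(-4)**2)*(-3) = (-18 - 6*16)*(-3) = (-18 - 96)*(-3) = -114*(-3) = 342)
(I + (50 - 22))*v(8, -11) = (342 + (50 - 22))*(-4*8 - 4*(-11)) = (342 + 28)*(-32 + 44) = 370*12 = 4440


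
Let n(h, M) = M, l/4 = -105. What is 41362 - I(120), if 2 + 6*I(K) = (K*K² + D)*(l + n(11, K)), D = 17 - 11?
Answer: 259324987/3 ≈ 8.6442e+7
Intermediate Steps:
l = -420 (l = 4*(-105) = -420)
D = 6
I(K) = -⅓ + (-420 + K)*(6 + K³)/6 (I(K) = -⅓ + ((K*K² + 6)*(-420 + K))/6 = -⅓ + ((K³ + 6)*(-420 + K))/6 = -⅓ + ((6 + K³)*(-420 + K))/6 = -⅓ + ((-420 + K)*(6 + K³))/6 = -⅓ + (-420 + K)*(6 + K³)/6)
41362 - I(120) = 41362 - (-1261/3 + 120 - 70*120³ + (⅙)*120⁴) = 41362 - (-1261/3 + 120 - 70*1728000 + (⅙)*207360000) = 41362 - (-1261/3 + 120 - 120960000 + 34560000) = 41362 - 1*(-259200901/3) = 41362 + 259200901/3 = 259324987/3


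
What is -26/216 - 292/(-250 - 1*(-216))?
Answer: 15547/1836 ≈ 8.4679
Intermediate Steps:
-26/216 - 292/(-250 - 1*(-216)) = -26*1/216 - 292/(-250 + 216) = -13/108 - 292/(-34) = -13/108 - 292*(-1/34) = -13/108 + 146/17 = 15547/1836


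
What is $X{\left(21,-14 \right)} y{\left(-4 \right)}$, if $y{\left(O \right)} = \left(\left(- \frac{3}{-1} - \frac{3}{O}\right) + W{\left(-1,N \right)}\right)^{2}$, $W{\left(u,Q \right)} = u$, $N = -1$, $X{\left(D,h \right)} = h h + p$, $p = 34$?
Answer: $\frac{13915}{8} \approx 1739.4$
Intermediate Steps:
$X{\left(D,h \right)} = 34 + h^{2}$ ($X{\left(D,h \right)} = h h + 34 = h^{2} + 34 = 34 + h^{2}$)
$y{\left(O \right)} = \left(2 - \frac{3}{O}\right)^{2}$ ($y{\left(O \right)} = \left(\left(- \frac{3}{-1} - \frac{3}{O}\right) - 1\right)^{2} = \left(\left(\left(-3\right) \left(-1\right) - \frac{3}{O}\right) - 1\right)^{2} = \left(\left(3 - \frac{3}{O}\right) - 1\right)^{2} = \left(2 - \frac{3}{O}\right)^{2}$)
$X{\left(21,-14 \right)} y{\left(-4 \right)} = \left(34 + \left(-14\right)^{2}\right) \frac{\left(-3 + 2 \left(-4\right)\right)^{2}}{16} = \left(34 + 196\right) \frac{\left(-3 - 8\right)^{2}}{16} = 230 \frac{\left(-11\right)^{2}}{16} = 230 \cdot \frac{1}{16} \cdot 121 = 230 \cdot \frac{121}{16} = \frac{13915}{8}$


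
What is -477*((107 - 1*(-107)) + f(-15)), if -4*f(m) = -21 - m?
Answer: -205587/2 ≈ -1.0279e+5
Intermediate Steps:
f(m) = 21/4 + m/4 (f(m) = -(-21 - m)/4 = 21/4 + m/4)
-477*((107 - 1*(-107)) + f(-15)) = -477*((107 - 1*(-107)) + (21/4 + (1/4)*(-15))) = -477*((107 + 107) + (21/4 - 15/4)) = -477*(214 + 3/2) = -477*431/2 = -205587/2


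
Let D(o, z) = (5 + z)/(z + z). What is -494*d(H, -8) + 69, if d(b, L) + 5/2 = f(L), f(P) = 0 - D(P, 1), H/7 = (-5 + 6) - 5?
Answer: 2786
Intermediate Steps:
D(o, z) = (5 + z)/(2*z) (D(o, z) = (5 + z)/((2*z)) = (5 + z)*(1/(2*z)) = (5 + z)/(2*z))
H = -28 (H = 7*((-5 + 6) - 5) = 7*(1 - 5) = 7*(-4) = -28)
f(P) = -3 (f(P) = 0 - (5 + 1)/(2*1) = 0 - 6/2 = 0 - 1*3 = 0 - 3 = -3)
d(b, L) = -11/2 (d(b, L) = -5/2 - 3 = -11/2)
-494*d(H, -8) + 69 = -494*(-11/2) + 69 = 2717 + 69 = 2786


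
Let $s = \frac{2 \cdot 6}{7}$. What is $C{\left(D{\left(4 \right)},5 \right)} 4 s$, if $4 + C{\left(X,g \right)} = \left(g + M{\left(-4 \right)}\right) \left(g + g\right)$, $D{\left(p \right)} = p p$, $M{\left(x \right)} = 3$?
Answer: $\frac{3648}{7} \approx 521.14$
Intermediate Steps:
$D{\left(p \right)} = p^{2}$
$s = \frac{12}{7}$ ($s = 12 \cdot \frac{1}{7} = \frac{12}{7} \approx 1.7143$)
$C{\left(X,g \right)} = -4 + 2 g \left(3 + g\right)$ ($C{\left(X,g \right)} = -4 + \left(g + 3\right) \left(g + g\right) = -4 + \left(3 + g\right) 2 g = -4 + 2 g \left(3 + g\right)$)
$C{\left(D{\left(4 \right)},5 \right)} 4 s = \left(-4 + 2 \cdot 5^{2} + 6 \cdot 5\right) 4 \cdot \frac{12}{7} = \left(-4 + 2 \cdot 25 + 30\right) 4 \cdot \frac{12}{7} = \left(-4 + 50 + 30\right) 4 \cdot \frac{12}{7} = 76 \cdot 4 \cdot \frac{12}{7} = 304 \cdot \frac{12}{7} = \frac{3648}{7}$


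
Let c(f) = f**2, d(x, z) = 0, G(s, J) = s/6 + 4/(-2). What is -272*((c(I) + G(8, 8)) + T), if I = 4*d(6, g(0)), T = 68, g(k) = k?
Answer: -54944/3 ≈ -18315.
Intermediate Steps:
G(s, J) = -2 + s/6 (G(s, J) = s*(1/6) + 4*(-1/2) = s/6 - 2 = -2 + s/6)
I = 0 (I = 4*0 = 0)
-272*((c(I) + G(8, 8)) + T) = -272*((0**2 + (-2 + (1/6)*8)) + 68) = -272*((0 + (-2 + 4/3)) + 68) = -272*((0 - 2/3) + 68) = -272*(-2/3 + 68) = -272*202/3 = -54944/3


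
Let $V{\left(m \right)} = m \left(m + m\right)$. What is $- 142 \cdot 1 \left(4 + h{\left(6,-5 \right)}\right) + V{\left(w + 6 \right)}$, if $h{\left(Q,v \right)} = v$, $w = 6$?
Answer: $430$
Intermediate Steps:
$V{\left(m \right)} = 2 m^{2}$ ($V{\left(m \right)} = m 2 m = 2 m^{2}$)
$- 142 \cdot 1 \left(4 + h{\left(6,-5 \right)}\right) + V{\left(w + 6 \right)} = - 142 \cdot 1 \left(4 - 5\right) + 2 \left(6 + 6\right)^{2} = - 142 \cdot 1 \left(-1\right) + 2 \cdot 12^{2} = \left(-142\right) \left(-1\right) + 2 \cdot 144 = 142 + 288 = 430$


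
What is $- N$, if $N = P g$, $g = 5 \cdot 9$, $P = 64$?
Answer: $-2880$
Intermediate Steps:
$g = 45$
$N = 2880$ ($N = 64 \cdot 45 = 2880$)
$- N = \left(-1\right) 2880 = -2880$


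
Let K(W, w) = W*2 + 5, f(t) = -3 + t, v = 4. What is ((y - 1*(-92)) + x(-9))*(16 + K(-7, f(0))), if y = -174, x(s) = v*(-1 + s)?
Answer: -854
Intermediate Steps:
x(s) = -4 + 4*s (x(s) = 4*(-1 + s) = -4 + 4*s)
K(W, w) = 5 + 2*W (K(W, w) = 2*W + 5 = 5 + 2*W)
((y - 1*(-92)) + x(-9))*(16 + K(-7, f(0))) = ((-174 - 1*(-92)) + (-4 + 4*(-9)))*(16 + (5 + 2*(-7))) = ((-174 + 92) + (-4 - 36))*(16 + (5 - 14)) = (-82 - 40)*(16 - 9) = -122*7 = -854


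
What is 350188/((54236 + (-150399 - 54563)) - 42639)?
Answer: -350188/193365 ≈ -1.8110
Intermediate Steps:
350188/((54236 + (-150399 - 54563)) - 42639) = 350188/((54236 - 204962) - 42639) = 350188/(-150726 - 42639) = 350188/(-193365) = 350188*(-1/193365) = -350188/193365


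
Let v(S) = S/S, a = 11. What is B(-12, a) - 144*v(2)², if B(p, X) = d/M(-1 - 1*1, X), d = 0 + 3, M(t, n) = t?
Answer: -291/2 ≈ -145.50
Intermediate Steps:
d = 3
v(S) = 1
B(p, X) = -3/2 (B(p, X) = 3/(-1 - 1*1) = 3/(-1 - 1) = 3/(-2) = 3*(-½) = -3/2)
B(-12, a) - 144*v(2)² = -3/2 - 144*1² = -3/2 - 144*1 = -3/2 - 144 = -291/2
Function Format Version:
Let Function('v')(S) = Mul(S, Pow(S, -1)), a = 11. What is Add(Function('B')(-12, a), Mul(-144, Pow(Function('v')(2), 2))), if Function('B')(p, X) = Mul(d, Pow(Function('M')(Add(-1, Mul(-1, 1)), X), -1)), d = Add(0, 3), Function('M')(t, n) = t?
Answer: Rational(-291, 2) ≈ -145.50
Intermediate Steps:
d = 3
Function('v')(S) = 1
Function('B')(p, X) = Rational(-3, 2) (Function('B')(p, X) = Mul(3, Pow(Add(-1, Mul(-1, 1)), -1)) = Mul(3, Pow(Add(-1, -1), -1)) = Mul(3, Pow(-2, -1)) = Mul(3, Rational(-1, 2)) = Rational(-3, 2))
Add(Function('B')(-12, a), Mul(-144, Pow(Function('v')(2), 2))) = Add(Rational(-3, 2), Mul(-144, Pow(1, 2))) = Add(Rational(-3, 2), Mul(-144, 1)) = Add(Rational(-3, 2), -144) = Rational(-291, 2)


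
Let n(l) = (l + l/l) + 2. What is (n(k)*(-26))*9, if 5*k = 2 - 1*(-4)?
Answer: -4914/5 ≈ -982.80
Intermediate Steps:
k = 6/5 (k = (2 - 1*(-4))/5 = (2 + 4)/5 = (⅕)*6 = 6/5 ≈ 1.2000)
n(l) = 3 + l (n(l) = (l + 1) + 2 = (1 + l) + 2 = 3 + l)
(n(k)*(-26))*9 = ((3 + 6/5)*(-26))*9 = ((21/5)*(-26))*9 = -546/5*9 = -4914/5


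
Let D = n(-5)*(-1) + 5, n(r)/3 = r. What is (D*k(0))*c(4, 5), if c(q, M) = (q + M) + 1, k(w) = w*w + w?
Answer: 0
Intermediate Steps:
k(w) = w + w² (k(w) = w² + w = w + w²)
c(q, M) = 1 + M + q (c(q, M) = (M + q) + 1 = 1 + M + q)
n(r) = 3*r
D = 20 (D = (3*(-5))*(-1) + 5 = -15*(-1) + 5 = 15 + 5 = 20)
(D*k(0))*c(4, 5) = (20*(0*(1 + 0)))*(1 + 5 + 4) = (20*(0*1))*10 = (20*0)*10 = 0*10 = 0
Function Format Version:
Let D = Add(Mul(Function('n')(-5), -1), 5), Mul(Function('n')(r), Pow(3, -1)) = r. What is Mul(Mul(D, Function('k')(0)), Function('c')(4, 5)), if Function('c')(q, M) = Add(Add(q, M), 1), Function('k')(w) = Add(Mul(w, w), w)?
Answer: 0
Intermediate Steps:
Function('k')(w) = Add(w, Pow(w, 2)) (Function('k')(w) = Add(Pow(w, 2), w) = Add(w, Pow(w, 2)))
Function('c')(q, M) = Add(1, M, q) (Function('c')(q, M) = Add(Add(M, q), 1) = Add(1, M, q))
Function('n')(r) = Mul(3, r)
D = 20 (D = Add(Mul(Mul(3, -5), -1), 5) = Add(Mul(-15, -1), 5) = Add(15, 5) = 20)
Mul(Mul(D, Function('k')(0)), Function('c')(4, 5)) = Mul(Mul(20, Mul(0, Add(1, 0))), Add(1, 5, 4)) = Mul(Mul(20, Mul(0, 1)), 10) = Mul(Mul(20, 0), 10) = Mul(0, 10) = 0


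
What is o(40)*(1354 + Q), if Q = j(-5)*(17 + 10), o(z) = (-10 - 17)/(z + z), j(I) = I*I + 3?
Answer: -5697/8 ≈ -712.13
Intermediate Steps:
j(I) = 3 + I² (j(I) = I² + 3 = 3 + I²)
o(z) = -27/(2*z) (o(z) = -27*1/(2*z) = -27/(2*z))
Q = 756 (Q = (3 + (-5)²)*(17 + 10) = (3 + 25)*27 = 28*27 = 756)
o(40)*(1354 + Q) = (-27/2/40)*(1354 + 756) = -27/2*1/40*2110 = -27/80*2110 = -5697/8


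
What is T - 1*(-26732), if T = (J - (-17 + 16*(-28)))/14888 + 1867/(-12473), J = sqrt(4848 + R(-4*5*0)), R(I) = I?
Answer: 4964057581617/185698024 + sqrt(303)/3722 ≈ 26732.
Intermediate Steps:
J = 4*sqrt(303) (J = sqrt(4848 - 4*5*0) = sqrt(4848 - 20*0) = sqrt(4848 + 0) = sqrt(4848) = 4*sqrt(303) ≈ 69.628)
T = -21995951/185698024 + sqrt(303)/3722 (T = (4*sqrt(303) - (-17 + 16*(-28)))/14888 + 1867/(-12473) = (4*sqrt(303) - (-17 - 448))*(1/14888) + 1867*(-1/12473) = (4*sqrt(303) - 1*(-465))*(1/14888) - 1867/12473 = (4*sqrt(303) + 465)*(1/14888) - 1867/12473 = (465 + 4*sqrt(303))*(1/14888) - 1867/12473 = (465/14888 + sqrt(303)/3722) - 1867/12473 = -21995951/185698024 + sqrt(303)/3722 ≈ -0.11377)
T - 1*(-26732) = (-21995951/185698024 + sqrt(303)/3722) - 1*(-26732) = (-21995951/185698024 + sqrt(303)/3722) + 26732 = 4964057581617/185698024 + sqrt(303)/3722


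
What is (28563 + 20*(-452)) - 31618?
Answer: -12095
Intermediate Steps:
(28563 + 20*(-452)) - 31618 = (28563 - 9040) - 31618 = 19523 - 31618 = -12095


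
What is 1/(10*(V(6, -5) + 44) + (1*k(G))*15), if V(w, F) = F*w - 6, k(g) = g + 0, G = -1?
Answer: 1/65 ≈ 0.015385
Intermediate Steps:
k(g) = g
V(w, F) = -6 + F*w
1/(10*(V(6, -5) + 44) + (1*k(G))*15) = 1/(10*((-6 - 5*6) + 44) + (1*(-1))*15) = 1/(10*((-6 - 30) + 44) - 1*15) = 1/(10*(-36 + 44) - 15) = 1/(10*8 - 15) = 1/(80 - 15) = 1/65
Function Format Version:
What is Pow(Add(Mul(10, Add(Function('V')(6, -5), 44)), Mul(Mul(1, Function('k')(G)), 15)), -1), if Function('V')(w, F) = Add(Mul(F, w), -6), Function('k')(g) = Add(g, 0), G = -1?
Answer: Rational(1, 65) ≈ 0.015385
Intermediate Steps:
Function('k')(g) = g
Function('V')(w, F) = Add(-6, Mul(F, w))
Pow(Add(Mul(10, Add(Function('V')(6, -5), 44)), Mul(Mul(1, Function('k')(G)), 15)), -1) = Pow(Add(Mul(10, Add(Add(-6, Mul(-5, 6)), 44)), Mul(Mul(1, -1), 15)), -1) = Pow(Add(Mul(10, Add(Add(-6, -30), 44)), Mul(-1, 15)), -1) = Pow(Add(Mul(10, Add(-36, 44)), -15), -1) = Pow(Add(Mul(10, 8), -15), -1) = Pow(Add(80, -15), -1) = Pow(65, -1) = Rational(1, 65)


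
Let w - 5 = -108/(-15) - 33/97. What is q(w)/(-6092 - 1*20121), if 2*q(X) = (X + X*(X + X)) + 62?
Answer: -41772339/6165952925 ≈ -0.0067747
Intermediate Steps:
w = 5752/485 (w = 5 + (-108/(-15) - 33/97) = 5 + (-108*(-1/15) - 33*1/97) = 5 + (36/5 - 33/97) = 5 + 3327/485 = 5752/485 ≈ 11.860)
q(X) = 31 + X² + X/2 (q(X) = ((X + X*(X + X)) + 62)/2 = ((X + X*(2*X)) + 62)/2 = ((X + 2*X²) + 62)/2 = (62 + X + 2*X²)/2 = 31 + X² + X/2)
q(w)/(-6092 - 1*20121) = (31 + (5752/485)² + (½)*(5752/485))/(-6092 - 1*20121) = (31 + 33085504/235225 + 2876/485)/(-6092 - 20121) = (41772339/235225)/(-26213) = (41772339/235225)*(-1/26213) = -41772339/6165952925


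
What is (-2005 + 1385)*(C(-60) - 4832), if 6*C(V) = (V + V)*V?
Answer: 2251840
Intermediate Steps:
C(V) = V**2/3 (C(V) = ((V + V)*V)/6 = ((2*V)*V)/6 = (2*V**2)/6 = V**2/3)
(-2005 + 1385)*(C(-60) - 4832) = (-2005 + 1385)*((1/3)*(-60)**2 - 4832) = -620*((1/3)*3600 - 4832) = -620*(1200 - 4832) = -620*(-3632) = 2251840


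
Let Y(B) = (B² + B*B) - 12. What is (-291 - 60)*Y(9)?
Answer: -52650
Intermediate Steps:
Y(B) = -12 + 2*B² (Y(B) = (B² + B²) - 12 = 2*B² - 12 = -12 + 2*B²)
(-291 - 60)*Y(9) = (-291 - 60)*(-12 + 2*9²) = -351*(-12 + 2*81) = -351*(-12 + 162) = -351*150 = -52650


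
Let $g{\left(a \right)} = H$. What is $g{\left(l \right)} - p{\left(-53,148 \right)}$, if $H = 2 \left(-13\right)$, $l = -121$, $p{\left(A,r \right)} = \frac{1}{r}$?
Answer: $- \frac{3849}{148} \approx -26.007$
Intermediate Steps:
$H = -26$
$g{\left(a \right)} = -26$
$g{\left(l \right)} - p{\left(-53,148 \right)} = -26 - \frac{1}{148} = - \frac{3849}{148}$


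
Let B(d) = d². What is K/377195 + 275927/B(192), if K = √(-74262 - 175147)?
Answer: 275927/36864 + I*√249409/377195 ≈ 7.485 + 0.001324*I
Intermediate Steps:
K = I*√249409 (K = √(-249409) = I*√249409 ≈ 499.41*I)
K/377195 + 275927/B(192) = (I*√249409)/377195 + 275927/(192²) = (I*√249409)*(1/377195) + 275927/36864 = I*√249409/377195 + 275927*(1/36864) = I*√249409/377195 + 275927/36864 = 275927/36864 + I*√249409/377195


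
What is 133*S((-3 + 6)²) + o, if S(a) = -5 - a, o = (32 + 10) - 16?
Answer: -1836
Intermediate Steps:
o = 26 (o = 42 - 16 = 26)
133*S((-3 + 6)²) + o = 133*(-5 - (-3 + 6)²) + 26 = 133*(-5 - 1*3²) + 26 = 133*(-5 - 1*9) + 26 = 133*(-5 - 9) + 26 = 133*(-14) + 26 = -1862 + 26 = -1836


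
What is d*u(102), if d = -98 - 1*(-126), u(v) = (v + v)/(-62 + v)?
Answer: 714/5 ≈ 142.80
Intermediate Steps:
u(v) = 2*v/(-62 + v) (u(v) = (2*v)/(-62 + v) = 2*v/(-62 + v))
d = 28 (d = -98 + 126 = 28)
d*u(102) = 28*(2*102/(-62 + 102)) = 28*(2*102/40) = 28*(2*102*(1/40)) = 28*(51/10) = 714/5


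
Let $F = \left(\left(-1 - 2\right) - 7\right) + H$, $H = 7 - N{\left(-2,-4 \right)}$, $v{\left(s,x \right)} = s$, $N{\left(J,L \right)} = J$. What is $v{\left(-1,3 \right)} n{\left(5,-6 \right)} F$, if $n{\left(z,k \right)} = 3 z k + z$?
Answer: $-85$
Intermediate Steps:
$n{\left(z,k \right)} = z + 3 k z$ ($n{\left(z,k \right)} = 3 k z + z = z + 3 k z$)
$H = 9$ ($H = 7 - -2 = 7 + 2 = 9$)
$F = -1$ ($F = \left(\left(-1 - 2\right) - 7\right) + 9 = \left(-3 - 7\right) + 9 = -10 + 9 = -1$)
$v{\left(-1,3 \right)} n{\left(5,-6 \right)} F = - 5 \left(1 + 3 \left(-6\right)\right) \left(-1\right) = - 5 \left(1 - 18\right) \left(-1\right) = - 5 \left(-17\right) \left(-1\right) = \left(-1\right) \left(-85\right) \left(-1\right) = 85 \left(-1\right) = -85$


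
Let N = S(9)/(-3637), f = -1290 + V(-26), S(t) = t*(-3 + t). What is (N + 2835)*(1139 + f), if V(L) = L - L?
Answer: -1556936991/3637 ≈ -4.2808e+5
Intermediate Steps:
V(L) = 0
f = -1290 (f = -1290 + 0 = -1290)
N = -54/3637 (N = (9*(-3 + 9))/(-3637) = (9*6)*(-1/3637) = 54*(-1/3637) = -54/3637 ≈ -0.014847)
(N + 2835)*(1139 + f) = (-54/3637 + 2835)*(1139 - 1290) = (10310841/3637)*(-151) = -1556936991/3637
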